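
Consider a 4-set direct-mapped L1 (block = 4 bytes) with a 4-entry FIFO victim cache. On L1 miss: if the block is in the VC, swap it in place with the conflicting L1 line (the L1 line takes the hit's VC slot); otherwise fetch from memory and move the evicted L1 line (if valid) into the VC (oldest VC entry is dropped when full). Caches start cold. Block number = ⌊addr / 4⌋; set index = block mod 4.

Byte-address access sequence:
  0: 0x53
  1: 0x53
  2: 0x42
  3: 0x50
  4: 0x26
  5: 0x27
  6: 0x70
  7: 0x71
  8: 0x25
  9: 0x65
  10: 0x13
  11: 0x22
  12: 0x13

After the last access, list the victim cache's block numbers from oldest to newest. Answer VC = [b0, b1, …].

VC = [20, 9, 28, 8]

0: 0x53 (blk 20, set 0) → MISS  vc=[]
1: 0x53 (blk 20, set 0) → L1-HIT  vc=[]
2: 0x42 (blk 16, set 0) → MISS  vc=[20]
3: 0x50 (blk 20, set 0) → VC-HIT  vc=[16]
4: 0x26 (blk 9, set 1) → MISS  vc=[16]
5: 0x27 (blk 9, set 1) → L1-HIT  vc=[16]
6: 0x70 (blk 28, set 0) → MISS  vc=[16, 20]
7: 0x71 (blk 28, set 0) → L1-HIT  vc=[16, 20]
8: 0x25 (blk 9, set 1) → L1-HIT  vc=[16, 20]
9: 0x65 (blk 25, set 1) → MISS  vc=[16, 20, 9]
10: 0x13 (blk 4, set 0) → MISS  vc=[16, 20, 9, 28]
11: 0x22 (blk 8, set 0) → MISS  vc=[20, 9, 28, 4]
12: 0x13 (blk 4, set 0) → VC-HIT  vc=[20, 9, 28, 8]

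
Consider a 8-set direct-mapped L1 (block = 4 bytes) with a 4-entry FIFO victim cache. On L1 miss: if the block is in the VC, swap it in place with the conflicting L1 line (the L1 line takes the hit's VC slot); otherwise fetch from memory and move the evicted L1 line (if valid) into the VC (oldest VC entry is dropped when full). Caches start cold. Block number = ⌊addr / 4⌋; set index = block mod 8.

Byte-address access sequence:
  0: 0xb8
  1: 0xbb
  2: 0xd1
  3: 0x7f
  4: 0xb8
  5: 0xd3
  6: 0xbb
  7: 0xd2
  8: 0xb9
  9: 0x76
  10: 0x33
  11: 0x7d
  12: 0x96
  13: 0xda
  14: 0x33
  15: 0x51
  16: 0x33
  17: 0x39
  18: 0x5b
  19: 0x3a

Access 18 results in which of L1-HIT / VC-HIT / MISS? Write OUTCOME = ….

#0 0xb8→b46/s6 MISS; vc=[]
#1 0xbb→b46/s6 L1-HIT; vc=[]
#2 0xd1→b52/s4 MISS; vc=[]
#3 0x7f→b31/s7 MISS; vc=[]
#4 0xb8→b46/s6 L1-HIT; vc=[]
#5 0xd3→b52/s4 L1-HIT; vc=[]
#6 0xbb→b46/s6 L1-HIT; vc=[]
#7 0xd2→b52/s4 L1-HIT; vc=[]
#8 0xb9→b46/s6 L1-HIT; vc=[]
#9 0x76→b29/s5 MISS; vc=[]
#10 0x33→b12/s4 MISS; vc=[52]
#11 0x7d→b31/s7 L1-HIT; vc=[52]
#12 0x96→b37/s5 MISS; vc=[52,29]
#13 0xda→b54/s6 MISS; vc=[52,29,46]
#14 0x33→b12/s4 L1-HIT; vc=[52,29,46]
#15 0x51→b20/s4 MISS; vc=[52,29,46,12]
#16 0x33→b12/s4 VC-HIT; vc=[52,29,46,20]
#17 0x39→b14/s6 MISS; vc=[29,46,20,54]
#18 0x5b→b22/s6 MISS; vc=[46,20,54,14]
#19 0x3a→b14/s6 VC-HIT; vc=[46,20,54,22]

OUTCOME = MISS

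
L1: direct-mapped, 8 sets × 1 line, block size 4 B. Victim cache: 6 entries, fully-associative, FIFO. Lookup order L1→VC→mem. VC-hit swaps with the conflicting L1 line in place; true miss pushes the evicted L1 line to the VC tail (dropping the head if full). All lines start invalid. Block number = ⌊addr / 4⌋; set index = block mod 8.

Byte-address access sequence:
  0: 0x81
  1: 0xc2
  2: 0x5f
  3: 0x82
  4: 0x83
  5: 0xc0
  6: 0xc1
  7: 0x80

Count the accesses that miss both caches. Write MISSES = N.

  [0] addr=0x81 blk=32 s=0: MISS | VC []
  [1] addr=0xc2 blk=48 s=0: MISS | VC [32]
  [2] addr=0x5f blk=23 s=7: MISS | VC [32]
  [3] addr=0x82 blk=32 s=0: VC-HIT | VC [48]
  [4] addr=0x83 blk=32 s=0: L1-HIT | VC [48]
  [5] addr=0xc0 blk=48 s=0: VC-HIT | VC [32]
  [6] addr=0xc1 blk=48 s=0: L1-HIT | VC [32]
  [7] addr=0x80 blk=32 s=0: VC-HIT | VC [48]

MISSES = 3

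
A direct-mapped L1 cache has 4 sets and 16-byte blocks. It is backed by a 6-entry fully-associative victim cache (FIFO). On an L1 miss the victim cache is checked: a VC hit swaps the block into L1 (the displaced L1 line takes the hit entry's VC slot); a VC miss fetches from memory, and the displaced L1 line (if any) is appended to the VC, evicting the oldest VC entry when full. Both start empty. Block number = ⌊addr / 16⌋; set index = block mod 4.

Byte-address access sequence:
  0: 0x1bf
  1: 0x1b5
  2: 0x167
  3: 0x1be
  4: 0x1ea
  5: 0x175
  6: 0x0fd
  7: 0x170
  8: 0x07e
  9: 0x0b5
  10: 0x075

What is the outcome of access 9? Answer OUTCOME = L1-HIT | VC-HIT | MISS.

0: 0x1bf (blk 27, set 3) → MISS  vc=[]
1: 0x1b5 (blk 27, set 3) → L1-HIT  vc=[]
2: 0x167 (blk 22, set 2) → MISS  vc=[]
3: 0x1be (blk 27, set 3) → L1-HIT  vc=[]
4: 0x1ea (blk 30, set 2) → MISS  vc=[22]
5: 0x175 (blk 23, set 3) → MISS  vc=[22, 27]
6: 0xfd (blk 15, set 3) → MISS  vc=[22, 27, 23]
7: 0x170 (blk 23, set 3) → VC-HIT  vc=[22, 27, 15]
8: 0x7e (blk 7, set 3) → MISS  vc=[22, 27, 15, 23]
9: 0xb5 (blk 11, set 3) → MISS  vc=[22, 27, 15, 23, 7]
10: 0x75 (blk 7, set 3) → VC-HIT  vc=[22, 27, 15, 23, 11]

OUTCOME = MISS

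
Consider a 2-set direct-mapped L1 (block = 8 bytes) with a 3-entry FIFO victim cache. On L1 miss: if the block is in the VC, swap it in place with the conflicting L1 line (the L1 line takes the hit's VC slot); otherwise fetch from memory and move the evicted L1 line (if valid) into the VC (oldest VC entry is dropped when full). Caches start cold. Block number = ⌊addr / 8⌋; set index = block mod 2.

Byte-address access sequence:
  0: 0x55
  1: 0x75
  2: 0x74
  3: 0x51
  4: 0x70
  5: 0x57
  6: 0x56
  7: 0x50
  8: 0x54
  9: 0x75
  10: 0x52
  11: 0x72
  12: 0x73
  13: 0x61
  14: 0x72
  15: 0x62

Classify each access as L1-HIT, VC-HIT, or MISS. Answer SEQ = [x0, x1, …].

SEQ = [MISS, MISS, L1-HIT, VC-HIT, VC-HIT, VC-HIT, L1-HIT, L1-HIT, L1-HIT, VC-HIT, VC-HIT, VC-HIT, L1-HIT, MISS, VC-HIT, VC-HIT]

0: 0x55 (blk 10, set 0) → MISS  vc=[]
1: 0x75 (blk 14, set 0) → MISS  vc=[10]
2: 0x74 (blk 14, set 0) → L1-HIT  vc=[10]
3: 0x51 (blk 10, set 0) → VC-HIT  vc=[14]
4: 0x70 (blk 14, set 0) → VC-HIT  vc=[10]
5: 0x57 (blk 10, set 0) → VC-HIT  vc=[14]
6: 0x56 (blk 10, set 0) → L1-HIT  vc=[14]
7: 0x50 (blk 10, set 0) → L1-HIT  vc=[14]
8: 0x54 (blk 10, set 0) → L1-HIT  vc=[14]
9: 0x75 (blk 14, set 0) → VC-HIT  vc=[10]
10: 0x52 (blk 10, set 0) → VC-HIT  vc=[14]
11: 0x72 (blk 14, set 0) → VC-HIT  vc=[10]
12: 0x73 (blk 14, set 0) → L1-HIT  vc=[10]
13: 0x61 (blk 12, set 0) → MISS  vc=[10, 14]
14: 0x72 (blk 14, set 0) → VC-HIT  vc=[10, 12]
15: 0x62 (blk 12, set 0) → VC-HIT  vc=[10, 14]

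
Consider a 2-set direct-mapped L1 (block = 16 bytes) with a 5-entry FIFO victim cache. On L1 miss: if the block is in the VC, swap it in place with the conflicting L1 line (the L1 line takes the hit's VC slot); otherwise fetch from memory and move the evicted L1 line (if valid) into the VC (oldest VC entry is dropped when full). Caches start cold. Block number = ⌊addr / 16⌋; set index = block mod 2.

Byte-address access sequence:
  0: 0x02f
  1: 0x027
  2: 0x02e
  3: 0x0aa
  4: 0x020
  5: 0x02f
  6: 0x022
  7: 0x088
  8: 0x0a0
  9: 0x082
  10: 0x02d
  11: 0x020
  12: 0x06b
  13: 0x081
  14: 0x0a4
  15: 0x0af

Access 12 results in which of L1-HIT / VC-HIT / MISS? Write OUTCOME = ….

  [0] addr=0x2f blk=2 s=0: MISS | VC []
  [1] addr=0x27 blk=2 s=0: L1-HIT | VC []
  [2] addr=0x2e blk=2 s=0: L1-HIT | VC []
  [3] addr=0xaa blk=10 s=0: MISS | VC [2]
  [4] addr=0x20 blk=2 s=0: VC-HIT | VC [10]
  [5] addr=0x2f blk=2 s=0: L1-HIT | VC [10]
  [6] addr=0x22 blk=2 s=0: L1-HIT | VC [10]
  [7] addr=0x88 blk=8 s=0: MISS | VC [10, 2]
  [8] addr=0xa0 blk=10 s=0: VC-HIT | VC [8, 2]
  [9] addr=0x82 blk=8 s=0: VC-HIT | VC [10, 2]
  [10] addr=0x2d blk=2 s=0: VC-HIT | VC [10, 8]
  [11] addr=0x20 blk=2 s=0: L1-HIT | VC [10, 8]
  [12] addr=0x6b blk=6 s=0: MISS | VC [10, 8, 2]
  [13] addr=0x81 blk=8 s=0: VC-HIT | VC [10, 6, 2]
  [14] addr=0xa4 blk=10 s=0: VC-HIT | VC [8, 6, 2]
  [15] addr=0xaf blk=10 s=0: L1-HIT | VC [8, 6, 2]

OUTCOME = MISS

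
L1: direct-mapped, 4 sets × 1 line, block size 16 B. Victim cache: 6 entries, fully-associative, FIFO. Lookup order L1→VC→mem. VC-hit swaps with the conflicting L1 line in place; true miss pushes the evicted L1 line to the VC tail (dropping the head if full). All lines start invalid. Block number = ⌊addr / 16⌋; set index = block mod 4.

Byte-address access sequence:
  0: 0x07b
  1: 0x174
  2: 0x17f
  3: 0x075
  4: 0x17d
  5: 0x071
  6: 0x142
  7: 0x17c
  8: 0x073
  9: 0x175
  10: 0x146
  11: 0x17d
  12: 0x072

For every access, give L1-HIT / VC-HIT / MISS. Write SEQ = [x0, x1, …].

SEQ = [MISS, MISS, L1-HIT, VC-HIT, VC-HIT, VC-HIT, MISS, VC-HIT, VC-HIT, VC-HIT, L1-HIT, L1-HIT, VC-HIT]

  [0] addr=0x7b blk=7 s=3: MISS | VC []
  [1] addr=0x174 blk=23 s=3: MISS | VC [7]
  [2] addr=0x17f blk=23 s=3: L1-HIT | VC [7]
  [3] addr=0x75 blk=7 s=3: VC-HIT | VC [23]
  [4] addr=0x17d blk=23 s=3: VC-HIT | VC [7]
  [5] addr=0x71 blk=7 s=3: VC-HIT | VC [23]
  [6] addr=0x142 blk=20 s=0: MISS | VC [23]
  [7] addr=0x17c blk=23 s=3: VC-HIT | VC [7]
  [8] addr=0x73 blk=7 s=3: VC-HIT | VC [23]
  [9] addr=0x175 blk=23 s=3: VC-HIT | VC [7]
  [10] addr=0x146 blk=20 s=0: L1-HIT | VC [7]
  [11] addr=0x17d blk=23 s=3: L1-HIT | VC [7]
  [12] addr=0x72 blk=7 s=3: VC-HIT | VC [23]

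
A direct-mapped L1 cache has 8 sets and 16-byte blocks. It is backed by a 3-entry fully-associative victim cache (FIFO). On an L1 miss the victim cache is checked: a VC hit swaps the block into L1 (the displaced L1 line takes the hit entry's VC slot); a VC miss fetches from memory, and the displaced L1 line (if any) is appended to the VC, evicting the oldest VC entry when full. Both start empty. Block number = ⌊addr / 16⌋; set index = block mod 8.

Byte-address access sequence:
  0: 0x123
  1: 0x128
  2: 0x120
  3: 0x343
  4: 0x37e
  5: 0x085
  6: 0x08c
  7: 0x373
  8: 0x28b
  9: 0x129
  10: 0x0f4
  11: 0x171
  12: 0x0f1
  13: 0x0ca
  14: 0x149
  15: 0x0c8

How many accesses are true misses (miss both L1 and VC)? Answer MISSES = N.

0: 0x123 (blk 18, set 2) → MISS  vc=[]
1: 0x128 (blk 18, set 2) → L1-HIT  vc=[]
2: 0x120 (blk 18, set 2) → L1-HIT  vc=[]
3: 0x343 (blk 52, set 4) → MISS  vc=[]
4: 0x37e (blk 55, set 7) → MISS  vc=[]
5: 0x85 (blk 8, set 0) → MISS  vc=[]
6: 0x8c (blk 8, set 0) → L1-HIT  vc=[]
7: 0x373 (blk 55, set 7) → L1-HIT  vc=[]
8: 0x28b (blk 40, set 0) → MISS  vc=[8]
9: 0x129 (blk 18, set 2) → L1-HIT  vc=[8]
10: 0xf4 (blk 15, set 7) → MISS  vc=[8, 55]
11: 0x171 (blk 23, set 7) → MISS  vc=[8, 55, 15]
12: 0xf1 (blk 15, set 7) → VC-HIT  vc=[8, 55, 23]
13: 0xca (blk 12, set 4) → MISS  vc=[55, 23, 52]
14: 0x149 (blk 20, set 4) → MISS  vc=[23, 52, 12]
15: 0xc8 (blk 12, set 4) → VC-HIT  vc=[23, 52, 20]

MISSES = 9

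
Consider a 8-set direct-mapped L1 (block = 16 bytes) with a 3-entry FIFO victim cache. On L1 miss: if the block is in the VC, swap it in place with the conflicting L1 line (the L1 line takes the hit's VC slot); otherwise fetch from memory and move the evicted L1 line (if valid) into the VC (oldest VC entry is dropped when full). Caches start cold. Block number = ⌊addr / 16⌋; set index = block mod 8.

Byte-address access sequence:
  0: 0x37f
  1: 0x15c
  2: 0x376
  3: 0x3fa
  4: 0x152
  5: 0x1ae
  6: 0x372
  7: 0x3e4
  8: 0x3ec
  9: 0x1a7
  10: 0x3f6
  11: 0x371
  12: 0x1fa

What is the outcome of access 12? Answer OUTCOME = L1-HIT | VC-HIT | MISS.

OUTCOME = MISS

0: 0x37f (blk 55, set 7) → MISS  vc=[]
1: 0x15c (blk 21, set 5) → MISS  vc=[]
2: 0x376 (blk 55, set 7) → L1-HIT  vc=[]
3: 0x3fa (blk 63, set 7) → MISS  vc=[55]
4: 0x152 (blk 21, set 5) → L1-HIT  vc=[55]
5: 0x1ae (blk 26, set 2) → MISS  vc=[55]
6: 0x372 (blk 55, set 7) → VC-HIT  vc=[63]
7: 0x3e4 (blk 62, set 6) → MISS  vc=[63]
8: 0x3ec (blk 62, set 6) → L1-HIT  vc=[63]
9: 0x1a7 (blk 26, set 2) → L1-HIT  vc=[63]
10: 0x3f6 (blk 63, set 7) → VC-HIT  vc=[55]
11: 0x371 (blk 55, set 7) → VC-HIT  vc=[63]
12: 0x1fa (blk 31, set 7) → MISS  vc=[63, 55]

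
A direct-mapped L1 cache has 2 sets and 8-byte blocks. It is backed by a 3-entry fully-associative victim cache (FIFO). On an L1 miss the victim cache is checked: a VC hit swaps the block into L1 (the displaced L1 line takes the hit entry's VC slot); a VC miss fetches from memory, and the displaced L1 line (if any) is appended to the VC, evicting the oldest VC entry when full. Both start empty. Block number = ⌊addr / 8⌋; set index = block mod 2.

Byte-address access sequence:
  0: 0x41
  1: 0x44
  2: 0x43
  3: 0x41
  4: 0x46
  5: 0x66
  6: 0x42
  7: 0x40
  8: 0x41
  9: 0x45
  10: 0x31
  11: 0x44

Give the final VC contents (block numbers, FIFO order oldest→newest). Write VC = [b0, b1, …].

0: 0x41 (blk 8, set 0) → MISS  vc=[]
1: 0x44 (blk 8, set 0) → L1-HIT  vc=[]
2: 0x43 (blk 8, set 0) → L1-HIT  vc=[]
3: 0x41 (blk 8, set 0) → L1-HIT  vc=[]
4: 0x46 (blk 8, set 0) → L1-HIT  vc=[]
5: 0x66 (blk 12, set 0) → MISS  vc=[8]
6: 0x42 (blk 8, set 0) → VC-HIT  vc=[12]
7: 0x40 (blk 8, set 0) → L1-HIT  vc=[12]
8: 0x41 (blk 8, set 0) → L1-HIT  vc=[12]
9: 0x45 (blk 8, set 0) → L1-HIT  vc=[12]
10: 0x31 (blk 6, set 0) → MISS  vc=[12, 8]
11: 0x44 (blk 8, set 0) → VC-HIT  vc=[12, 6]

VC = [12, 6]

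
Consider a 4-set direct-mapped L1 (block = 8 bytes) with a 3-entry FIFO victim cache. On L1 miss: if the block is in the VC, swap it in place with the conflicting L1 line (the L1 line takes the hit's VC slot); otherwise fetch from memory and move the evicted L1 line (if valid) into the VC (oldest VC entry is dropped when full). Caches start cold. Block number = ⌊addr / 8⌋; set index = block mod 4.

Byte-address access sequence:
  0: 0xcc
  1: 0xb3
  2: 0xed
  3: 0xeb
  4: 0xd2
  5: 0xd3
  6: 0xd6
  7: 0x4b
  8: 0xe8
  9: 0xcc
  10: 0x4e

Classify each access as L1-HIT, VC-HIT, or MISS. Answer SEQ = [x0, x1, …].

SEQ = [MISS, MISS, MISS, L1-HIT, MISS, L1-HIT, L1-HIT, MISS, VC-HIT, VC-HIT, VC-HIT]

#0 0xcc→b25/s1 MISS; vc=[]
#1 0xb3→b22/s2 MISS; vc=[]
#2 0xed→b29/s1 MISS; vc=[25]
#3 0xeb→b29/s1 L1-HIT; vc=[25]
#4 0xd2→b26/s2 MISS; vc=[25,22]
#5 0xd3→b26/s2 L1-HIT; vc=[25,22]
#6 0xd6→b26/s2 L1-HIT; vc=[25,22]
#7 0x4b→b9/s1 MISS; vc=[25,22,29]
#8 0xe8→b29/s1 VC-HIT; vc=[25,22,9]
#9 0xcc→b25/s1 VC-HIT; vc=[29,22,9]
#10 0x4e→b9/s1 VC-HIT; vc=[29,22,25]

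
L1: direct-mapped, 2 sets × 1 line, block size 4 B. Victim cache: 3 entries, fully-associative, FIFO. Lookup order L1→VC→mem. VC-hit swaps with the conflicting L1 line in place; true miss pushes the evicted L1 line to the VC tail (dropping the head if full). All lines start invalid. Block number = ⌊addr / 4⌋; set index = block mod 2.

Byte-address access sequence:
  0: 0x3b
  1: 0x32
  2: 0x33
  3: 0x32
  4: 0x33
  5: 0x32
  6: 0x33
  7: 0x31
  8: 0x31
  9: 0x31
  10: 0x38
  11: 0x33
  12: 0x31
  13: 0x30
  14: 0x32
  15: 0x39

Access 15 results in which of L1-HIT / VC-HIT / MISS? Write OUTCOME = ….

OUTCOME = VC-HIT

  [0] addr=0x3b blk=14 s=0: MISS | VC []
  [1] addr=0x32 blk=12 s=0: MISS | VC [14]
  [2] addr=0x33 blk=12 s=0: L1-HIT | VC [14]
  [3] addr=0x32 blk=12 s=0: L1-HIT | VC [14]
  [4] addr=0x33 blk=12 s=0: L1-HIT | VC [14]
  [5] addr=0x32 blk=12 s=0: L1-HIT | VC [14]
  [6] addr=0x33 blk=12 s=0: L1-HIT | VC [14]
  [7] addr=0x31 blk=12 s=0: L1-HIT | VC [14]
  [8] addr=0x31 blk=12 s=0: L1-HIT | VC [14]
  [9] addr=0x31 blk=12 s=0: L1-HIT | VC [14]
  [10] addr=0x38 blk=14 s=0: VC-HIT | VC [12]
  [11] addr=0x33 blk=12 s=0: VC-HIT | VC [14]
  [12] addr=0x31 blk=12 s=0: L1-HIT | VC [14]
  [13] addr=0x30 blk=12 s=0: L1-HIT | VC [14]
  [14] addr=0x32 blk=12 s=0: L1-HIT | VC [14]
  [15] addr=0x39 blk=14 s=0: VC-HIT | VC [12]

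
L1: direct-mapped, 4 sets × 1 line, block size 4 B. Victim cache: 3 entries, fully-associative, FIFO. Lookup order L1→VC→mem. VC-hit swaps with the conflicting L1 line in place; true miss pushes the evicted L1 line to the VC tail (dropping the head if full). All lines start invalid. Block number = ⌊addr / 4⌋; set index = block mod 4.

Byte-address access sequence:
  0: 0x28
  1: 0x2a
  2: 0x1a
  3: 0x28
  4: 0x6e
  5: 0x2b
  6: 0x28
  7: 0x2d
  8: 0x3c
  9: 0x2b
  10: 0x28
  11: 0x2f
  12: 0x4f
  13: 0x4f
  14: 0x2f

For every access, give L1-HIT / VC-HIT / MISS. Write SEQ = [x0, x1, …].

SEQ = [MISS, L1-HIT, MISS, VC-HIT, MISS, L1-HIT, L1-HIT, MISS, MISS, L1-HIT, L1-HIT, VC-HIT, MISS, L1-HIT, VC-HIT]

  [0] addr=0x28 blk=10 s=2: MISS | VC []
  [1] addr=0x2a blk=10 s=2: L1-HIT | VC []
  [2] addr=0x1a blk=6 s=2: MISS | VC [10]
  [3] addr=0x28 blk=10 s=2: VC-HIT | VC [6]
  [4] addr=0x6e blk=27 s=3: MISS | VC [6]
  [5] addr=0x2b blk=10 s=2: L1-HIT | VC [6]
  [6] addr=0x28 blk=10 s=2: L1-HIT | VC [6]
  [7] addr=0x2d blk=11 s=3: MISS | VC [6, 27]
  [8] addr=0x3c blk=15 s=3: MISS | VC [6, 27, 11]
  [9] addr=0x2b blk=10 s=2: L1-HIT | VC [6, 27, 11]
  [10] addr=0x28 blk=10 s=2: L1-HIT | VC [6, 27, 11]
  [11] addr=0x2f blk=11 s=3: VC-HIT | VC [6, 27, 15]
  [12] addr=0x4f blk=19 s=3: MISS | VC [27, 15, 11]
  [13] addr=0x4f blk=19 s=3: L1-HIT | VC [27, 15, 11]
  [14] addr=0x2f blk=11 s=3: VC-HIT | VC [27, 15, 19]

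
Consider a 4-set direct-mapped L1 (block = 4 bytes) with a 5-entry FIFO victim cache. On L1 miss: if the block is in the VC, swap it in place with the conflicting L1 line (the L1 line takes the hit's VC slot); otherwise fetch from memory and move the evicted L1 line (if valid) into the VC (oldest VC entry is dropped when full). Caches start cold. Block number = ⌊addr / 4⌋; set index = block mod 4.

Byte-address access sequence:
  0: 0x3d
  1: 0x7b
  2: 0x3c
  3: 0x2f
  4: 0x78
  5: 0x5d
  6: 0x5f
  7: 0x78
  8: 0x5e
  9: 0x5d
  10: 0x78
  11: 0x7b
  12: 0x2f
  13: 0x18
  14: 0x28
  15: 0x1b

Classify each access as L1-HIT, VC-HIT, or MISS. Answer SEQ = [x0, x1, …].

  [0] addr=0x3d blk=15 s=3: MISS | VC []
  [1] addr=0x7b blk=30 s=2: MISS | VC []
  [2] addr=0x3c blk=15 s=3: L1-HIT | VC []
  [3] addr=0x2f blk=11 s=3: MISS | VC [15]
  [4] addr=0x78 blk=30 s=2: L1-HIT | VC [15]
  [5] addr=0x5d blk=23 s=3: MISS | VC [15, 11]
  [6] addr=0x5f blk=23 s=3: L1-HIT | VC [15, 11]
  [7] addr=0x78 blk=30 s=2: L1-HIT | VC [15, 11]
  [8] addr=0x5e blk=23 s=3: L1-HIT | VC [15, 11]
  [9] addr=0x5d blk=23 s=3: L1-HIT | VC [15, 11]
  [10] addr=0x78 blk=30 s=2: L1-HIT | VC [15, 11]
  [11] addr=0x7b blk=30 s=2: L1-HIT | VC [15, 11]
  [12] addr=0x2f blk=11 s=3: VC-HIT | VC [15, 23]
  [13] addr=0x18 blk=6 s=2: MISS | VC [15, 23, 30]
  [14] addr=0x28 blk=10 s=2: MISS | VC [15, 23, 30, 6]
  [15] addr=0x1b blk=6 s=2: VC-HIT | VC [15, 23, 30, 10]

SEQ = [MISS, MISS, L1-HIT, MISS, L1-HIT, MISS, L1-HIT, L1-HIT, L1-HIT, L1-HIT, L1-HIT, L1-HIT, VC-HIT, MISS, MISS, VC-HIT]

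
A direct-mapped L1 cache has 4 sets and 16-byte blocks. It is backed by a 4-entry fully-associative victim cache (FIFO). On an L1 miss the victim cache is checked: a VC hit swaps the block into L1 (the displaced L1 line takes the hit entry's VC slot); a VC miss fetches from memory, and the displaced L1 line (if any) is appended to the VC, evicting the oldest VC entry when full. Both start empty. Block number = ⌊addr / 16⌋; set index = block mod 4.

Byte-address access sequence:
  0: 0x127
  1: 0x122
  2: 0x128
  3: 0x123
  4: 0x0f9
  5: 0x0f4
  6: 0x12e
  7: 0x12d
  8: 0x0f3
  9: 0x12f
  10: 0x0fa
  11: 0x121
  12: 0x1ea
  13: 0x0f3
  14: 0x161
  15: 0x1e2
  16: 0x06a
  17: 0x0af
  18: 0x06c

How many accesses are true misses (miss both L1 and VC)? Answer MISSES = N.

  [0] addr=0x127 blk=18 s=2: MISS | VC []
  [1] addr=0x122 blk=18 s=2: L1-HIT | VC []
  [2] addr=0x128 blk=18 s=2: L1-HIT | VC []
  [3] addr=0x123 blk=18 s=2: L1-HIT | VC []
  [4] addr=0xf9 blk=15 s=3: MISS | VC []
  [5] addr=0xf4 blk=15 s=3: L1-HIT | VC []
  [6] addr=0x12e blk=18 s=2: L1-HIT | VC []
  [7] addr=0x12d blk=18 s=2: L1-HIT | VC []
  [8] addr=0xf3 blk=15 s=3: L1-HIT | VC []
  [9] addr=0x12f blk=18 s=2: L1-HIT | VC []
  [10] addr=0xfa blk=15 s=3: L1-HIT | VC []
  [11] addr=0x121 blk=18 s=2: L1-HIT | VC []
  [12] addr=0x1ea blk=30 s=2: MISS | VC [18]
  [13] addr=0xf3 blk=15 s=3: L1-HIT | VC [18]
  [14] addr=0x161 blk=22 s=2: MISS | VC [18, 30]
  [15] addr=0x1e2 blk=30 s=2: VC-HIT | VC [18, 22]
  [16] addr=0x6a blk=6 s=2: MISS | VC [18, 22, 30]
  [17] addr=0xaf blk=10 s=2: MISS | VC [18, 22, 30, 6]
  [18] addr=0x6c blk=6 s=2: VC-HIT | VC [18, 22, 30, 10]

MISSES = 6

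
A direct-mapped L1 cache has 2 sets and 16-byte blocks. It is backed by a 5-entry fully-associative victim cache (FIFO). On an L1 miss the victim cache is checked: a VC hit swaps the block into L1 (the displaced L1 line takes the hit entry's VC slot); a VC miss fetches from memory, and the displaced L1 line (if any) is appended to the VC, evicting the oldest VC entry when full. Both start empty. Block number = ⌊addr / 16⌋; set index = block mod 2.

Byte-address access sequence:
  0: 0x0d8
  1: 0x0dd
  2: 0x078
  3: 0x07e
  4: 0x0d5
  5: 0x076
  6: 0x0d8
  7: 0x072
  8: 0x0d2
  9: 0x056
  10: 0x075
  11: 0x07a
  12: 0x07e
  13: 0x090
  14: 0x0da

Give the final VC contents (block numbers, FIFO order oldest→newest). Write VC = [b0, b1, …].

VC = [5, 9, 7]

0: 0xd8 (blk 13, set 1) → MISS  vc=[]
1: 0xdd (blk 13, set 1) → L1-HIT  vc=[]
2: 0x78 (blk 7, set 1) → MISS  vc=[13]
3: 0x7e (blk 7, set 1) → L1-HIT  vc=[13]
4: 0xd5 (blk 13, set 1) → VC-HIT  vc=[7]
5: 0x76 (blk 7, set 1) → VC-HIT  vc=[13]
6: 0xd8 (blk 13, set 1) → VC-HIT  vc=[7]
7: 0x72 (blk 7, set 1) → VC-HIT  vc=[13]
8: 0xd2 (blk 13, set 1) → VC-HIT  vc=[7]
9: 0x56 (blk 5, set 1) → MISS  vc=[7, 13]
10: 0x75 (blk 7, set 1) → VC-HIT  vc=[5, 13]
11: 0x7a (blk 7, set 1) → L1-HIT  vc=[5, 13]
12: 0x7e (blk 7, set 1) → L1-HIT  vc=[5, 13]
13: 0x90 (blk 9, set 1) → MISS  vc=[5, 13, 7]
14: 0xda (blk 13, set 1) → VC-HIT  vc=[5, 9, 7]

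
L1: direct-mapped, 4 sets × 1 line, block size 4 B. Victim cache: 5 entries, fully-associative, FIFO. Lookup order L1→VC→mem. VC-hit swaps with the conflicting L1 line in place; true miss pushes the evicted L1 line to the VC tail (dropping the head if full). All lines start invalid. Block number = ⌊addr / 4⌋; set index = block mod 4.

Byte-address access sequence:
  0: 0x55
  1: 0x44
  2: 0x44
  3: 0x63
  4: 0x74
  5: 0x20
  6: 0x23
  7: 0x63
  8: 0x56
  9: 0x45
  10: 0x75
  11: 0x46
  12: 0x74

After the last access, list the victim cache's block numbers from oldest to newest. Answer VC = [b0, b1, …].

VC = [17, 21, 8]

#0 0x55→b21/s1 MISS; vc=[]
#1 0x44→b17/s1 MISS; vc=[21]
#2 0x44→b17/s1 L1-HIT; vc=[21]
#3 0x63→b24/s0 MISS; vc=[21]
#4 0x74→b29/s1 MISS; vc=[21,17]
#5 0x20→b8/s0 MISS; vc=[21,17,24]
#6 0x23→b8/s0 L1-HIT; vc=[21,17,24]
#7 0x63→b24/s0 VC-HIT; vc=[21,17,8]
#8 0x56→b21/s1 VC-HIT; vc=[29,17,8]
#9 0x45→b17/s1 VC-HIT; vc=[29,21,8]
#10 0x75→b29/s1 VC-HIT; vc=[17,21,8]
#11 0x46→b17/s1 VC-HIT; vc=[29,21,8]
#12 0x74→b29/s1 VC-HIT; vc=[17,21,8]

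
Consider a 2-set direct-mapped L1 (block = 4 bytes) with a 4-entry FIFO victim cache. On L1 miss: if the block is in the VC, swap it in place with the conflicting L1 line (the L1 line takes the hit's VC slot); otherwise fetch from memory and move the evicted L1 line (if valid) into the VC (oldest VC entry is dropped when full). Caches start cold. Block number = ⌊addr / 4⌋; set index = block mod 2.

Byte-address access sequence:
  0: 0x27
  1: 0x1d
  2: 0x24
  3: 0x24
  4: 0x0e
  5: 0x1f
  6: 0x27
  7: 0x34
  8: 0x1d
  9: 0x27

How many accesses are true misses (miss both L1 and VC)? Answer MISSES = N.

MISSES = 4

0: 0x27 (blk 9, set 1) → MISS  vc=[]
1: 0x1d (blk 7, set 1) → MISS  vc=[9]
2: 0x24 (blk 9, set 1) → VC-HIT  vc=[7]
3: 0x24 (blk 9, set 1) → L1-HIT  vc=[7]
4: 0xe (blk 3, set 1) → MISS  vc=[7, 9]
5: 0x1f (blk 7, set 1) → VC-HIT  vc=[3, 9]
6: 0x27 (blk 9, set 1) → VC-HIT  vc=[3, 7]
7: 0x34 (blk 13, set 1) → MISS  vc=[3, 7, 9]
8: 0x1d (blk 7, set 1) → VC-HIT  vc=[3, 13, 9]
9: 0x27 (blk 9, set 1) → VC-HIT  vc=[3, 13, 7]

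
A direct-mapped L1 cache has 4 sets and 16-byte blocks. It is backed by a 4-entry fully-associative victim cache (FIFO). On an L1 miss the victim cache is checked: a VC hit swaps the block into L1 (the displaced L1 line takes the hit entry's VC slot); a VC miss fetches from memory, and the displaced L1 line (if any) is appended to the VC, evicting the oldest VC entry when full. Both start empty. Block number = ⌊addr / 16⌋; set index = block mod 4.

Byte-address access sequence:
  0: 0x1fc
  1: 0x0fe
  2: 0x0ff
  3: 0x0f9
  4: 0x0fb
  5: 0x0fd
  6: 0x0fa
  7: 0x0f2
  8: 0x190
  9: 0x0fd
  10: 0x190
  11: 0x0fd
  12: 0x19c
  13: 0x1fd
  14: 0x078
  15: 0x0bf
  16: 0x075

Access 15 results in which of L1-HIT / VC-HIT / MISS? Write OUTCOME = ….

OUTCOME = MISS

0: 0x1fc (blk 31, set 3) → MISS  vc=[]
1: 0xfe (blk 15, set 3) → MISS  vc=[31]
2: 0xff (blk 15, set 3) → L1-HIT  vc=[31]
3: 0xf9 (blk 15, set 3) → L1-HIT  vc=[31]
4: 0xfb (blk 15, set 3) → L1-HIT  vc=[31]
5: 0xfd (blk 15, set 3) → L1-HIT  vc=[31]
6: 0xfa (blk 15, set 3) → L1-HIT  vc=[31]
7: 0xf2 (blk 15, set 3) → L1-HIT  vc=[31]
8: 0x190 (blk 25, set 1) → MISS  vc=[31]
9: 0xfd (blk 15, set 3) → L1-HIT  vc=[31]
10: 0x190 (blk 25, set 1) → L1-HIT  vc=[31]
11: 0xfd (blk 15, set 3) → L1-HIT  vc=[31]
12: 0x19c (blk 25, set 1) → L1-HIT  vc=[31]
13: 0x1fd (blk 31, set 3) → VC-HIT  vc=[15]
14: 0x78 (blk 7, set 3) → MISS  vc=[15, 31]
15: 0xbf (blk 11, set 3) → MISS  vc=[15, 31, 7]
16: 0x75 (blk 7, set 3) → VC-HIT  vc=[15, 31, 11]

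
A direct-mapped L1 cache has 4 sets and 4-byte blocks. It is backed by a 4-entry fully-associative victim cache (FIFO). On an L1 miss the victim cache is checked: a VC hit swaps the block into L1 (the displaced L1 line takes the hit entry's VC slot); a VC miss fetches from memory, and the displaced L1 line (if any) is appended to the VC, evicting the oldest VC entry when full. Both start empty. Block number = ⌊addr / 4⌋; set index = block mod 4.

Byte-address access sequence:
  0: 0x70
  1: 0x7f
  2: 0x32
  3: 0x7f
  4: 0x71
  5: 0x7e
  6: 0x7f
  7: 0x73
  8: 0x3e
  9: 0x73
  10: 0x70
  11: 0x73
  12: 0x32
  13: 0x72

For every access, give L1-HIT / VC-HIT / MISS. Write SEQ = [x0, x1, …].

0: 0x70 (blk 28, set 0) → MISS  vc=[]
1: 0x7f (blk 31, set 3) → MISS  vc=[]
2: 0x32 (blk 12, set 0) → MISS  vc=[28]
3: 0x7f (blk 31, set 3) → L1-HIT  vc=[28]
4: 0x71 (blk 28, set 0) → VC-HIT  vc=[12]
5: 0x7e (blk 31, set 3) → L1-HIT  vc=[12]
6: 0x7f (blk 31, set 3) → L1-HIT  vc=[12]
7: 0x73 (blk 28, set 0) → L1-HIT  vc=[12]
8: 0x3e (blk 15, set 3) → MISS  vc=[12, 31]
9: 0x73 (blk 28, set 0) → L1-HIT  vc=[12, 31]
10: 0x70 (blk 28, set 0) → L1-HIT  vc=[12, 31]
11: 0x73 (blk 28, set 0) → L1-HIT  vc=[12, 31]
12: 0x32 (blk 12, set 0) → VC-HIT  vc=[28, 31]
13: 0x72 (blk 28, set 0) → VC-HIT  vc=[12, 31]

SEQ = [MISS, MISS, MISS, L1-HIT, VC-HIT, L1-HIT, L1-HIT, L1-HIT, MISS, L1-HIT, L1-HIT, L1-HIT, VC-HIT, VC-HIT]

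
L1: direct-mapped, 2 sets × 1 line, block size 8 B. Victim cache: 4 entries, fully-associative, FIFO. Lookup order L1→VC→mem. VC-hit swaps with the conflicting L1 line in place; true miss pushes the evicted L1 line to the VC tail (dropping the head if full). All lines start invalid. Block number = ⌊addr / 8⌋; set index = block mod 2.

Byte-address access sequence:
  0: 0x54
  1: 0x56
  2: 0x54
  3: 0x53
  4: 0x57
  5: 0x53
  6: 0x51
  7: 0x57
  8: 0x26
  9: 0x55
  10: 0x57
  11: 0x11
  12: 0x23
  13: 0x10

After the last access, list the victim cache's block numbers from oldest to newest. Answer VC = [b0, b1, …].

VC = [4, 10]

0: 0x54 (blk 10, set 0) → MISS  vc=[]
1: 0x56 (blk 10, set 0) → L1-HIT  vc=[]
2: 0x54 (blk 10, set 0) → L1-HIT  vc=[]
3: 0x53 (blk 10, set 0) → L1-HIT  vc=[]
4: 0x57 (blk 10, set 0) → L1-HIT  vc=[]
5: 0x53 (blk 10, set 0) → L1-HIT  vc=[]
6: 0x51 (blk 10, set 0) → L1-HIT  vc=[]
7: 0x57 (blk 10, set 0) → L1-HIT  vc=[]
8: 0x26 (blk 4, set 0) → MISS  vc=[10]
9: 0x55 (blk 10, set 0) → VC-HIT  vc=[4]
10: 0x57 (blk 10, set 0) → L1-HIT  vc=[4]
11: 0x11 (blk 2, set 0) → MISS  vc=[4, 10]
12: 0x23 (blk 4, set 0) → VC-HIT  vc=[2, 10]
13: 0x10 (blk 2, set 0) → VC-HIT  vc=[4, 10]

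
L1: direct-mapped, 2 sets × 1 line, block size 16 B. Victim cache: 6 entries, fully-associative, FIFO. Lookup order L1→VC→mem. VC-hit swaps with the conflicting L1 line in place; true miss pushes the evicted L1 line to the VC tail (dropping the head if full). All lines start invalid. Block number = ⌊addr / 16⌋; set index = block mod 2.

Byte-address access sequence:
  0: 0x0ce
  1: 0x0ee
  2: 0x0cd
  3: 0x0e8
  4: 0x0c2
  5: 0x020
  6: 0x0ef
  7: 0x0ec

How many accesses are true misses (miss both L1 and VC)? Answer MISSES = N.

#0 0xce→b12/s0 MISS; vc=[]
#1 0xee→b14/s0 MISS; vc=[12]
#2 0xcd→b12/s0 VC-HIT; vc=[14]
#3 0xe8→b14/s0 VC-HIT; vc=[12]
#4 0xc2→b12/s0 VC-HIT; vc=[14]
#5 0x20→b2/s0 MISS; vc=[14,12]
#6 0xef→b14/s0 VC-HIT; vc=[2,12]
#7 0xec→b14/s0 L1-HIT; vc=[2,12]

MISSES = 3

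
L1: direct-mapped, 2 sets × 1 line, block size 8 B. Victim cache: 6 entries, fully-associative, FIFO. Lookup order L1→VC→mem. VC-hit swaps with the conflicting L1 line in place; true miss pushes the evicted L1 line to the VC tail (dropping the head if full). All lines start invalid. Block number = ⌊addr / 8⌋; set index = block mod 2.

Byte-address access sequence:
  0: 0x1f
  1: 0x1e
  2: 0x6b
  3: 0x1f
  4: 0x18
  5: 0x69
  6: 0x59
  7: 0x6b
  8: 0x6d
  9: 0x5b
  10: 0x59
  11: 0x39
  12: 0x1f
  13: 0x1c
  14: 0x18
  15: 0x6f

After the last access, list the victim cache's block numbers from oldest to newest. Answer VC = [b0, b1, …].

VC = [7, 3, 11]

#0 0x1f→b3/s1 MISS; vc=[]
#1 0x1e→b3/s1 L1-HIT; vc=[]
#2 0x6b→b13/s1 MISS; vc=[3]
#3 0x1f→b3/s1 VC-HIT; vc=[13]
#4 0x18→b3/s1 L1-HIT; vc=[13]
#5 0x69→b13/s1 VC-HIT; vc=[3]
#6 0x59→b11/s1 MISS; vc=[3,13]
#7 0x6b→b13/s1 VC-HIT; vc=[3,11]
#8 0x6d→b13/s1 L1-HIT; vc=[3,11]
#9 0x5b→b11/s1 VC-HIT; vc=[3,13]
#10 0x59→b11/s1 L1-HIT; vc=[3,13]
#11 0x39→b7/s1 MISS; vc=[3,13,11]
#12 0x1f→b3/s1 VC-HIT; vc=[7,13,11]
#13 0x1c→b3/s1 L1-HIT; vc=[7,13,11]
#14 0x18→b3/s1 L1-HIT; vc=[7,13,11]
#15 0x6f→b13/s1 VC-HIT; vc=[7,3,11]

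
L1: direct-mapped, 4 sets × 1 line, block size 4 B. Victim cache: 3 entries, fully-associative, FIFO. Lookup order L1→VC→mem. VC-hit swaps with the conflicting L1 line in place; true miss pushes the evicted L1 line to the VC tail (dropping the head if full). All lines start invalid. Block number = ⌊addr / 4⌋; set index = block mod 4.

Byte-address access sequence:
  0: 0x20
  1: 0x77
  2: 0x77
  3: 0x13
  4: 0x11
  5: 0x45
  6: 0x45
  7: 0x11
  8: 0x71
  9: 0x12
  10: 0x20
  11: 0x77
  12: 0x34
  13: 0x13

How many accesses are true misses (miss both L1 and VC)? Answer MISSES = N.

MISSES = 7

  [0] addr=0x20 blk=8 s=0: MISS | VC []
  [1] addr=0x77 blk=29 s=1: MISS | VC []
  [2] addr=0x77 blk=29 s=1: L1-HIT | VC []
  [3] addr=0x13 blk=4 s=0: MISS | VC [8]
  [4] addr=0x11 blk=4 s=0: L1-HIT | VC [8]
  [5] addr=0x45 blk=17 s=1: MISS | VC [8, 29]
  [6] addr=0x45 blk=17 s=1: L1-HIT | VC [8, 29]
  [7] addr=0x11 blk=4 s=0: L1-HIT | VC [8, 29]
  [8] addr=0x71 blk=28 s=0: MISS | VC [8, 29, 4]
  [9] addr=0x12 blk=4 s=0: VC-HIT | VC [8, 29, 28]
  [10] addr=0x20 blk=8 s=0: VC-HIT | VC [4, 29, 28]
  [11] addr=0x77 blk=29 s=1: VC-HIT | VC [4, 17, 28]
  [12] addr=0x34 blk=13 s=1: MISS | VC [17, 28, 29]
  [13] addr=0x13 blk=4 s=0: MISS | VC [28, 29, 8]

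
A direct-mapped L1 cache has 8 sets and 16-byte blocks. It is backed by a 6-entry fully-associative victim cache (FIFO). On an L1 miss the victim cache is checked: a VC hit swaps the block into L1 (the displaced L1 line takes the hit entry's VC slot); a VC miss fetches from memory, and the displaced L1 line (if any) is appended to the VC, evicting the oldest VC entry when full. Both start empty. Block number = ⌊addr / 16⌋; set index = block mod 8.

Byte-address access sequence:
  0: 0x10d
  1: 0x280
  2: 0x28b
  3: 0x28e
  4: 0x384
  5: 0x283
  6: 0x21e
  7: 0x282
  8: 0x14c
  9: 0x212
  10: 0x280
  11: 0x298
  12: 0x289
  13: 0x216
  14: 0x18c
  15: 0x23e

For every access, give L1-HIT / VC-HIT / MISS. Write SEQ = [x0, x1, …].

SEQ = [MISS, MISS, L1-HIT, L1-HIT, MISS, VC-HIT, MISS, L1-HIT, MISS, L1-HIT, L1-HIT, MISS, L1-HIT, VC-HIT, MISS, MISS]

0: 0x10d (blk 16, set 0) → MISS  vc=[]
1: 0x280 (blk 40, set 0) → MISS  vc=[16]
2: 0x28b (blk 40, set 0) → L1-HIT  vc=[16]
3: 0x28e (blk 40, set 0) → L1-HIT  vc=[16]
4: 0x384 (blk 56, set 0) → MISS  vc=[16, 40]
5: 0x283 (blk 40, set 0) → VC-HIT  vc=[16, 56]
6: 0x21e (blk 33, set 1) → MISS  vc=[16, 56]
7: 0x282 (blk 40, set 0) → L1-HIT  vc=[16, 56]
8: 0x14c (blk 20, set 4) → MISS  vc=[16, 56]
9: 0x212 (blk 33, set 1) → L1-HIT  vc=[16, 56]
10: 0x280 (blk 40, set 0) → L1-HIT  vc=[16, 56]
11: 0x298 (blk 41, set 1) → MISS  vc=[16, 56, 33]
12: 0x289 (blk 40, set 0) → L1-HIT  vc=[16, 56, 33]
13: 0x216 (blk 33, set 1) → VC-HIT  vc=[16, 56, 41]
14: 0x18c (blk 24, set 0) → MISS  vc=[16, 56, 41, 40]
15: 0x23e (blk 35, set 3) → MISS  vc=[16, 56, 41, 40]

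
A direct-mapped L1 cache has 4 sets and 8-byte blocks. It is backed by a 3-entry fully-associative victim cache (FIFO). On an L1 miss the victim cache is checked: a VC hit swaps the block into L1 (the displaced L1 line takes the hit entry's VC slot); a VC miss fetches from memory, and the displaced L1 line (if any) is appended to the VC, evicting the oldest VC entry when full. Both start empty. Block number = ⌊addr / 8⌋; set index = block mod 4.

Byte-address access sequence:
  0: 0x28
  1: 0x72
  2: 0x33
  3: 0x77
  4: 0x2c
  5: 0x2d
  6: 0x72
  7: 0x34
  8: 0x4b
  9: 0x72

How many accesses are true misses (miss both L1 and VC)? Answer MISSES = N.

  [0] addr=0x28 blk=5 s=1: MISS | VC []
  [1] addr=0x72 blk=14 s=2: MISS | VC []
  [2] addr=0x33 blk=6 s=2: MISS | VC [14]
  [3] addr=0x77 blk=14 s=2: VC-HIT | VC [6]
  [4] addr=0x2c blk=5 s=1: L1-HIT | VC [6]
  [5] addr=0x2d blk=5 s=1: L1-HIT | VC [6]
  [6] addr=0x72 blk=14 s=2: L1-HIT | VC [6]
  [7] addr=0x34 blk=6 s=2: VC-HIT | VC [14]
  [8] addr=0x4b blk=9 s=1: MISS | VC [14, 5]
  [9] addr=0x72 blk=14 s=2: VC-HIT | VC [6, 5]

MISSES = 4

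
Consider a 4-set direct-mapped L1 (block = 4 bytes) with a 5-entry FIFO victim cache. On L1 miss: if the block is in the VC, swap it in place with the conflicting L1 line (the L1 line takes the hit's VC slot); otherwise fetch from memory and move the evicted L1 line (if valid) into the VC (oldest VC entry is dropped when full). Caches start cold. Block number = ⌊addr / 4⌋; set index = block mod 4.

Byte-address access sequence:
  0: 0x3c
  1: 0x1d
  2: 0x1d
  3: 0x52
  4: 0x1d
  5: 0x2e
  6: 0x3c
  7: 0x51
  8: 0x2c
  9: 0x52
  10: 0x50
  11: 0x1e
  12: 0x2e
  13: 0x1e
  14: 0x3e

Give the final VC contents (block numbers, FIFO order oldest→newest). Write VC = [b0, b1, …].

#0 0x3c→b15/s3 MISS; vc=[]
#1 0x1d→b7/s3 MISS; vc=[15]
#2 0x1d→b7/s3 L1-HIT; vc=[15]
#3 0x52→b20/s0 MISS; vc=[15]
#4 0x1d→b7/s3 L1-HIT; vc=[15]
#5 0x2e→b11/s3 MISS; vc=[15,7]
#6 0x3c→b15/s3 VC-HIT; vc=[11,7]
#7 0x51→b20/s0 L1-HIT; vc=[11,7]
#8 0x2c→b11/s3 VC-HIT; vc=[15,7]
#9 0x52→b20/s0 L1-HIT; vc=[15,7]
#10 0x50→b20/s0 L1-HIT; vc=[15,7]
#11 0x1e→b7/s3 VC-HIT; vc=[15,11]
#12 0x2e→b11/s3 VC-HIT; vc=[15,7]
#13 0x1e→b7/s3 VC-HIT; vc=[15,11]
#14 0x3e→b15/s3 VC-HIT; vc=[7,11]

VC = [7, 11]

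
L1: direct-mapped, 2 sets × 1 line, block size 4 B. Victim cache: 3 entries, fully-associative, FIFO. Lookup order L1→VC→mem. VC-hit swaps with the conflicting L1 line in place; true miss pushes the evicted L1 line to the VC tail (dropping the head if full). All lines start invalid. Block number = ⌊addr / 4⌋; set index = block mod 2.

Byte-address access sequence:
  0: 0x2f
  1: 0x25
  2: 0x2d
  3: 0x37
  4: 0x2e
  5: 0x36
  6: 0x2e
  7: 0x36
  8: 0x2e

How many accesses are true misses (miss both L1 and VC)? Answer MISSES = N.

0: 0x2f (blk 11, set 1) → MISS  vc=[]
1: 0x25 (blk 9, set 1) → MISS  vc=[11]
2: 0x2d (blk 11, set 1) → VC-HIT  vc=[9]
3: 0x37 (blk 13, set 1) → MISS  vc=[9, 11]
4: 0x2e (blk 11, set 1) → VC-HIT  vc=[9, 13]
5: 0x36 (blk 13, set 1) → VC-HIT  vc=[9, 11]
6: 0x2e (blk 11, set 1) → VC-HIT  vc=[9, 13]
7: 0x36 (blk 13, set 1) → VC-HIT  vc=[9, 11]
8: 0x2e (blk 11, set 1) → VC-HIT  vc=[9, 13]

MISSES = 3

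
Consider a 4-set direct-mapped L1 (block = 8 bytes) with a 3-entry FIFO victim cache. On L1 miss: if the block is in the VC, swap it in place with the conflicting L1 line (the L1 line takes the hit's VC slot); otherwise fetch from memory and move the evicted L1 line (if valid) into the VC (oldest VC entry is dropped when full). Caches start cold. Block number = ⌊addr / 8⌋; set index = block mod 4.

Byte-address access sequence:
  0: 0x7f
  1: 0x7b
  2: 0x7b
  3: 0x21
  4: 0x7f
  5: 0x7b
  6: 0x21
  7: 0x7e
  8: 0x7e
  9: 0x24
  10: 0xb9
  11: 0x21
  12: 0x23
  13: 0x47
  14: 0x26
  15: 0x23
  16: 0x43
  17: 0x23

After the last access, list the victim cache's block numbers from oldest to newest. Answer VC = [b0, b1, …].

VC = [15, 8]

0: 0x7f (blk 15, set 3) → MISS  vc=[]
1: 0x7b (blk 15, set 3) → L1-HIT  vc=[]
2: 0x7b (blk 15, set 3) → L1-HIT  vc=[]
3: 0x21 (blk 4, set 0) → MISS  vc=[]
4: 0x7f (blk 15, set 3) → L1-HIT  vc=[]
5: 0x7b (blk 15, set 3) → L1-HIT  vc=[]
6: 0x21 (blk 4, set 0) → L1-HIT  vc=[]
7: 0x7e (blk 15, set 3) → L1-HIT  vc=[]
8: 0x7e (blk 15, set 3) → L1-HIT  vc=[]
9: 0x24 (blk 4, set 0) → L1-HIT  vc=[]
10: 0xb9 (blk 23, set 3) → MISS  vc=[15]
11: 0x21 (blk 4, set 0) → L1-HIT  vc=[15]
12: 0x23 (blk 4, set 0) → L1-HIT  vc=[15]
13: 0x47 (blk 8, set 0) → MISS  vc=[15, 4]
14: 0x26 (blk 4, set 0) → VC-HIT  vc=[15, 8]
15: 0x23 (blk 4, set 0) → L1-HIT  vc=[15, 8]
16: 0x43 (blk 8, set 0) → VC-HIT  vc=[15, 4]
17: 0x23 (blk 4, set 0) → VC-HIT  vc=[15, 8]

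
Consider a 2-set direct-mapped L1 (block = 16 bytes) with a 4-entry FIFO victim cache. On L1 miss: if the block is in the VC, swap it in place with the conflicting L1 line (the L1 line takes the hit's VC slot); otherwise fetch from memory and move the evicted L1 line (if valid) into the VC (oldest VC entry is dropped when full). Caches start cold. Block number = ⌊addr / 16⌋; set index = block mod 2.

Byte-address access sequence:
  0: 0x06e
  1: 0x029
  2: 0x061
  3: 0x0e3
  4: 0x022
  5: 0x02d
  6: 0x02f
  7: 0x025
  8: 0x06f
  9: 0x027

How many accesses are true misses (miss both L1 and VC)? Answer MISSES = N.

0: 0x6e (blk 6, set 0) → MISS  vc=[]
1: 0x29 (blk 2, set 0) → MISS  vc=[6]
2: 0x61 (blk 6, set 0) → VC-HIT  vc=[2]
3: 0xe3 (blk 14, set 0) → MISS  vc=[2, 6]
4: 0x22 (blk 2, set 0) → VC-HIT  vc=[14, 6]
5: 0x2d (blk 2, set 0) → L1-HIT  vc=[14, 6]
6: 0x2f (blk 2, set 0) → L1-HIT  vc=[14, 6]
7: 0x25 (blk 2, set 0) → L1-HIT  vc=[14, 6]
8: 0x6f (blk 6, set 0) → VC-HIT  vc=[14, 2]
9: 0x27 (blk 2, set 0) → VC-HIT  vc=[14, 6]

MISSES = 3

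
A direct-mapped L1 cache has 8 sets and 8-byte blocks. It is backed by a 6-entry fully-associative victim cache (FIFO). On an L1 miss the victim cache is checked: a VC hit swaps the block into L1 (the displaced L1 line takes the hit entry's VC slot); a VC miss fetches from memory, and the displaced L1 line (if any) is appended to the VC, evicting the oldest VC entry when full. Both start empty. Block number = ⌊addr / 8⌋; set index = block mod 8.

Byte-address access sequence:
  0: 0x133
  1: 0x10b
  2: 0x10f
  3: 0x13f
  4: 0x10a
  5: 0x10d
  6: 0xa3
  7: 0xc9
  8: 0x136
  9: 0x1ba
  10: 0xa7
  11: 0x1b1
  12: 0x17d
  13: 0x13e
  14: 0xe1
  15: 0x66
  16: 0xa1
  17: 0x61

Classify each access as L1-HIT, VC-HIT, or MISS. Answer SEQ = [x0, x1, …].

SEQ = [MISS, MISS, L1-HIT, MISS, L1-HIT, L1-HIT, MISS, MISS, L1-HIT, MISS, L1-HIT, MISS, MISS, VC-HIT, MISS, MISS, VC-HIT, VC-HIT]

#0 0x133→b38/s6 MISS; vc=[]
#1 0x10b→b33/s1 MISS; vc=[]
#2 0x10f→b33/s1 L1-HIT; vc=[]
#3 0x13f→b39/s7 MISS; vc=[]
#4 0x10a→b33/s1 L1-HIT; vc=[]
#5 0x10d→b33/s1 L1-HIT; vc=[]
#6 0xa3→b20/s4 MISS; vc=[]
#7 0xc9→b25/s1 MISS; vc=[33]
#8 0x136→b38/s6 L1-HIT; vc=[33]
#9 0x1ba→b55/s7 MISS; vc=[33,39]
#10 0xa7→b20/s4 L1-HIT; vc=[33,39]
#11 0x1b1→b54/s6 MISS; vc=[33,39,38]
#12 0x17d→b47/s7 MISS; vc=[33,39,38,55]
#13 0x13e→b39/s7 VC-HIT; vc=[33,47,38,55]
#14 0xe1→b28/s4 MISS; vc=[33,47,38,55,20]
#15 0x66→b12/s4 MISS; vc=[33,47,38,55,20,28]
#16 0xa1→b20/s4 VC-HIT; vc=[33,47,38,55,12,28]
#17 0x61→b12/s4 VC-HIT; vc=[33,47,38,55,20,28]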